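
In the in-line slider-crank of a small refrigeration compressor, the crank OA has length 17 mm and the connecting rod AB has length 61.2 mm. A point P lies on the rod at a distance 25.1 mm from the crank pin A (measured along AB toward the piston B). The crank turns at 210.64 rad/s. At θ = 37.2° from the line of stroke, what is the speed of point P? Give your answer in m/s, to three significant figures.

ω = 210.6 rad/s.  Crank-pin speed |V_A| = rω = 3.5809 m/s, perpendicular to OA.
Rod angle: sinφ = −(r/L) sinθ ⇒ φ = -9.668°; ω_rod = −rω cosθ/√(L²−r²sin²θ) = -47.277 rad/s.
V_P = V_A + ω_rod × AP, with AP = 0.0251 m along the rod.
Components: V_Px = −rω sinθ − a·ω_rod·sinφ = -2.3643 m/s;  V_Py = rω cosθ + a·ω_rod·cosφ = +1.6825 m/s.
|V_P| = √(V_Px² + V_Py²) = 2.9018 m/s.

2.90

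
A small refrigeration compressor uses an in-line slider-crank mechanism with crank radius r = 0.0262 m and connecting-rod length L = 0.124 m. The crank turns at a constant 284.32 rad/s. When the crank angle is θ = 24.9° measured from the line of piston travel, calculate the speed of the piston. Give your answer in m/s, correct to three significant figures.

ω = 284.3 rad/s
For an in-line slider-crank, x = r cosθ + √(L² − r² sin²θ), so v = −rω sinθ·[1 + r cosθ/√(L² − r² sin²θ)].
With r = 0.0262 m, L = 0.124 m, θ = 24.9°: √(L² − r² sin²θ) = 0.12351 m.
v = −0.0262·284.3·0.42104·[1 + 0.0262·0.90704/0.12351] = -3.7399 m/s.
|v| = 3.7399 m/s.

3.74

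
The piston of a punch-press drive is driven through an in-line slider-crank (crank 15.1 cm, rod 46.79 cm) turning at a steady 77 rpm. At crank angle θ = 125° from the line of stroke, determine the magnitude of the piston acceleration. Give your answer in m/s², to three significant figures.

ω = 2π·77/60 = 8.063 rad/s
x(θ) = r cosθ + √(L² − r² sin²θ); with ω constant, a = ω²·d²x/dθ².
d²x/dθ² = −r cosθ − r²(cos2θ)/√u − r⁴ sin²2θ/(4u^{3/2}),  u = L² − r² sin²θ = 0.203631 m².
Substituting r = 0.151 m, L = 0.4679 m, θ = 125°: d²x/dθ² = +0.10264 m.
a = ω²·d²x/dθ² = (8.063)²·(+0.10264) = +6.6737 m/s²;  |a| = 6.6737 m/s².

6.67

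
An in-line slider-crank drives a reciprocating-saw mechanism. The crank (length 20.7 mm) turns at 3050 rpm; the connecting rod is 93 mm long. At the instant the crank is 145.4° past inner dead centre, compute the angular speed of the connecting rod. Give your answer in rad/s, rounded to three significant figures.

59.0

ω = 319.4 rad/s (converted from 3050 rpm).
The rod makes angle φ with the slider axis where L sinφ = r sinθ; differentiating, L cosφ·φ̇ = r ω cosθ.
L cosφ = √(L² − r² sin²θ) = 0.092254 m.
|ω_rod| = r ω |cosθ| / √(L² − r² sin²θ) = 0.0207·319.4·0.82314/0.092254 = 58.991 rad/s.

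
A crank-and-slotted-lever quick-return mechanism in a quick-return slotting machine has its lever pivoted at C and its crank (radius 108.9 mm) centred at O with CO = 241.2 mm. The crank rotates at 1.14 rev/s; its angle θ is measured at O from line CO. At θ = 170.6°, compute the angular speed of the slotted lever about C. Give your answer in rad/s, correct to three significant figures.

ω = 7.163 rad/s (from 1.14 rev/s).
Crank pin A relative to C: A = (d + r cosθ, r sinθ); lever angle φ = atan2(r sinθ, d + r cosθ).
Differentiating tanφ: φ̇ = rω(d cosθ + r)/(d² + r² + 2dr cosθ).
d² + r² + 2dr cosθ = |CA|² = 0.0182087 m²;  d cosθ + r = -0.12906 m.
|ω_lever| = |0.1089·7.163·-0.12906| / 0.0182087 = 5.5288 rad/s.

5.53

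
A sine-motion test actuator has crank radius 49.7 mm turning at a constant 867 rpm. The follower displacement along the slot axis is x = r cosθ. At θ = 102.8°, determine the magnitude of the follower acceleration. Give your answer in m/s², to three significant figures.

90.8

ω = 90.79 rad/s (from 867 rpm).
x = r cosθ ⇒ ẍ = −rω² cosθ (ω constant).
|a| = rω²|cosθ| = 0.0497·(90.79)²·|cos 102.8°| = 90.765 m/s².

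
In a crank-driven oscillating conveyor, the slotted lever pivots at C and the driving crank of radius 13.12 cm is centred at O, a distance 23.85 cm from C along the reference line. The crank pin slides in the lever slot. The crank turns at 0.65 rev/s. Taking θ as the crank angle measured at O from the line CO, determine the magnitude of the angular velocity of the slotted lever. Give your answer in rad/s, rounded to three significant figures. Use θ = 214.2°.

1.58

ω = 4.084 rad/s (from 0.65 rev/s).
Crank pin A relative to C: A = (d + r cosθ, r sinθ); lever angle φ = atan2(r sinθ, d + r cosθ).
Differentiating tanφ: φ̇ = rω(d cosθ + r)/(d² + r² + 2dr cosθ).
d² + r² + 2dr cosθ = |CA|² = 0.022335 m²;  d cosθ + r = -0.066059 m.
|ω_lever| = |0.1312·4.084·-0.066059| / 0.022335 = 1.5848 rad/s.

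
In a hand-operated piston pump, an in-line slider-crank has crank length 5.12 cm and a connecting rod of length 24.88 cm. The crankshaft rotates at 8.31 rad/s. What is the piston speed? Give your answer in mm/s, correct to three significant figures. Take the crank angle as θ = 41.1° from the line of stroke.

323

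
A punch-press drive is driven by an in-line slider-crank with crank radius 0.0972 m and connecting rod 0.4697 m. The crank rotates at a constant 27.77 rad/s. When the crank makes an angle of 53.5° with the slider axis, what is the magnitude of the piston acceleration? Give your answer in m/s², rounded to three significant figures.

40.1

ω = 27.77 rad/s
x(θ) = r cosθ + √(L² − r² sin²θ); with ω constant, a = ω²·d²x/dθ².
d²x/dθ² = −r cosθ − r²(cos2θ)/√u − r⁴ sin²2θ/(4u^{3/2}),  u = L² − r² sin²θ = 0.214513 m².
Substituting r = 0.0972 m, L = 0.4697 m, θ = 53.5°: d²x/dθ² = -0.052058 m.
a = ω²·d²x/dθ² = (27.77)²·(-0.052058) = -40.146 m/s²;  |a| = 40.146 m/s².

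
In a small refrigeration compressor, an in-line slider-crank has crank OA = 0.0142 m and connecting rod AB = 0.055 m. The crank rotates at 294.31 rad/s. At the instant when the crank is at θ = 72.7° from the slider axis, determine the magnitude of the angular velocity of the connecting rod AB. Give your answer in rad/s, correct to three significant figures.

23.3

ω = 294.3 rad/s
The rod makes angle φ with the slider axis where L sinφ = r sinθ; differentiating, L cosφ·φ̇ = r ω cosθ.
L cosφ = √(L² − r² sin²θ) = 0.053303 m.
|ω_rod| = r ω |cosθ| / √(L² − r² sin²θ) = 0.0142·294.3·0.29737/0.053303 = 23.316 rad/s.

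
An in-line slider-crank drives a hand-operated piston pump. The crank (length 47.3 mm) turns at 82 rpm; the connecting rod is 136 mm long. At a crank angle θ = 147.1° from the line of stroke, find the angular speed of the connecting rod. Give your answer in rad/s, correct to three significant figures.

ω = 8.587 rad/s (converted from 82 rpm).
The rod makes angle φ with the slider axis where L sinφ = r sinθ; differentiating, L cosφ·φ̇ = r ω cosθ.
L cosφ = √(L² − r² sin²θ) = 0.13355 m.
|ω_rod| = r ω |cosθ| / √(L² − r² sin²θ) = 0.0473·8.587·0.83962/0.13355 = 2.5535 rad/s.

2.55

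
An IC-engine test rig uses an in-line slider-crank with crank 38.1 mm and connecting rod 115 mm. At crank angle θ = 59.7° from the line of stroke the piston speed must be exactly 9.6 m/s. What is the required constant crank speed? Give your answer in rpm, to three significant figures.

2370

For an in-line slider-crank, |v_piston| = rω|sinθ|·[1 + r cosθ/√(L² − r² sin²θ)].
With r = 0.0381 m, L = 0.115 m, θ = 59.7°: the bracketed kinematic factor |dx/dθ| = 0.038634 m.
ω = v/|dx/dθ| = 9.6/0.038634 = 248.49 rad/s.
N = 60ω/(2π) = 2372.9 rpm.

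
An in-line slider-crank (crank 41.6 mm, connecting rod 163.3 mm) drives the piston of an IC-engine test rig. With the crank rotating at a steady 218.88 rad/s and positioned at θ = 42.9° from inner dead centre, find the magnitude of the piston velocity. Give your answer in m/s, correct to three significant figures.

7.37

ω = 218.9 rad/s
For an in-line slider-crank, x = r cosθ + √(L² − r² sin²θ), so v = −rω sinθ·[1 + r cosθ/√(L² − r² sin²θ)].
With r = 0.0416 m, L = 0.1633 m, θ = 42.9°: √(L² − r² sin²θ) = 0.16083 m.
v = −0.0416·218.9·0.68072·[1 + 0.0416·0.73254/0.16083] = -7.3727 m/s.
|v| = 7.3727 m/s.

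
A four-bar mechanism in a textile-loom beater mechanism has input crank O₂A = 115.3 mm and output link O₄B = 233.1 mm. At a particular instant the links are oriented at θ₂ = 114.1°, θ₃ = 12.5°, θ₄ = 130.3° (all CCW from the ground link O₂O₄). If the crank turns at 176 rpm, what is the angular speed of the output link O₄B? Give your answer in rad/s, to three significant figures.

ω₂ = 18.43 rad/s (from 176 rpm).
Differentiating the loop-closure r₂e^{iθ₂}+r₃e^{iθ₃}=r₁+r₄e^{iθ₄} gives r₂ω₂e^{iθ₂}+r₃ω₃e^{iθ₃}=r₄ω₄e^{iθ₄}.
Eliminating the other unknown: ω₄ = r₂ω₂ sin(θ₂−θ₃) / [r₄ sin(θ₄−θ₃)].
Numerator sine = +0.97958; denominator sine = +0.88458.
Result = 0.1153·18.43·(+0.97958) / (0.2331·(+0.88458)) = +10.096 rad/s; magnitude 10.096 rad/s.

10.1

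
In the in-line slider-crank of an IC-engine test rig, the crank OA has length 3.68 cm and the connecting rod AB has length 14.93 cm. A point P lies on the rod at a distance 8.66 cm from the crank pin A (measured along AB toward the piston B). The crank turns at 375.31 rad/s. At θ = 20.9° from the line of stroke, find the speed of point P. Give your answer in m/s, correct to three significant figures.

7.78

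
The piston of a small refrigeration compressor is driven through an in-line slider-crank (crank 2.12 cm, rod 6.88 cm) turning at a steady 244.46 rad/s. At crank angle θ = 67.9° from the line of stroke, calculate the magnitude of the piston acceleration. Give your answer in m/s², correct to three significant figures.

ω = 244.5 rad/s
x(θ) = r cosθ + √(L² − r² sin²θ); with ω constant, a = ω²·d²x/dθ².
d²x/dθ² = −r cosθ − r²(cos2θ)/√u − r⁴ sin²2θ/(4u^{3/2}),  u = L² − r² sin²θ = 0.00434762 m².
Substituting r = 0.0212 m, L = 0.0688 m, θ = 67.9°: d²x/dθ² = -0.0031749 m.
a = ω²·d²x/dθ² = (244.5)²·(-0.0031749) = -189.74 m/s²;  |a| = 189.74 m/s².

190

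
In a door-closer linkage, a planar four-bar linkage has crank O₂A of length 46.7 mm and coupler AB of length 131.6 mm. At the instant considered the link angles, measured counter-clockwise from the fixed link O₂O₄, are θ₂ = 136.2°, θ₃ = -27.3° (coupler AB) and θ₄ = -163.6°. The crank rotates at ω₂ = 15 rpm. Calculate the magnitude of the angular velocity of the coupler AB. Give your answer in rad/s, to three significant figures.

ω₂ = 1.571 rad/s (from 15 rpm).
Differentiating the loop-closure r₂e^{iθ₂}+r₃e^{iθ₃}=r₁+r₄e^{iθ₄} gives r₂ω₂e^{iθ₂}+r₃ω₃e^{iθ₃}=r₄ω₄e^{iθ₄}.
Eliminating the other unknown: ω₃ = r₂ω₂ sin(θ₄−θ₂) / [r₃ sin(θ₃−θ₄)].
Numerator sine = +0.86777; denominator sine = +0.69088.
Result = 0.0467·1.571·(+0.86777) / (0.1316·(+0.69088)) = +0.70013 rad/s; magnitude 0.70013 rad/s.

0.700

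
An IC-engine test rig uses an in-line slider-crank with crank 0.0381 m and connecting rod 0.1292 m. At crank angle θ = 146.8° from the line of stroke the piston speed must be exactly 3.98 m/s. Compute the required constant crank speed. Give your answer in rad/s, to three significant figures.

254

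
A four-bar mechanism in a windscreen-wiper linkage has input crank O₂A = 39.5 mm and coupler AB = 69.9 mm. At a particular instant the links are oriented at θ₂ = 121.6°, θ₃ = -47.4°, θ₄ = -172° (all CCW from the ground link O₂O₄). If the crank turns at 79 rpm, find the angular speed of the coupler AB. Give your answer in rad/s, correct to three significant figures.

5.20

ω₂ = 8.273 rad/s (from 79 rpm).
Differentiating the loop-closure r₂e^{iθ₂}+r₃e^{iθ₃}=r₁+r₄e^{iθ₄} gives r₂ω₂e^{iθ₂}+r₃ω₃e^{iθ₃}=r₄ω₄e^{iθ₄}.
Eliminating the other unknown: ω₃ = r₂ω₂ sin(θ₄−θ₂) / [r₃ sin(θ₃−θ₄)].
Numerator sine = +0.91636; denominator sine = +0.82314.
Result = 0.0395·8.273·(+0.91636) / (0.0699·(+0.82314)) = +5.2044 rad/s; magnitude 5.2044 rad/s.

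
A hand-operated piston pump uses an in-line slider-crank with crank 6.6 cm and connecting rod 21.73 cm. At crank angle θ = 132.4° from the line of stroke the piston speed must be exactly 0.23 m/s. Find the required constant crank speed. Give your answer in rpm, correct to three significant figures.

For an in-line slider-crank, |v_piston| = rω|sinθ|·[1 + r cosθ/√(L² − r² sin²θ)].
With r = 0.066 m, L = 0.2173 m, θ = 132.4°: the bracketed kinematic factor |dx/dθ| = 0.038495 m.
ω = v/|dx/dθ| = 0.23/0.038495 = 5.9747 rad/s.
N = 60ω/(2π) = 57.055 rpm.

57.1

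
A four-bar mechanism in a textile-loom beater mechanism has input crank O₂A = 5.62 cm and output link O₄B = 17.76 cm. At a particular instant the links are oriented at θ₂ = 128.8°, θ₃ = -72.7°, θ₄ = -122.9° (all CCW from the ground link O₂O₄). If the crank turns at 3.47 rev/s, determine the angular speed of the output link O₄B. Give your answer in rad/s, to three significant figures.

ω₂ = 21.8 rad/s (from 3.47 rev/s).
Differentiating the loop-closure r₂e^{iθ₂}+r₃e^{iθ₃}=r₁+r₄e^{iθ₄} gives r₂ω₂e^{iθ₂}+r₃ω₃e^{iθ₃}=r₄ω₄e^{iθ₄}.
Eliminating the other unknown: ω₄ = r₂ω₂ sin(θ₂−θ₃) / [r₄ sin(θ₄−θ₃)].
Numerator sine = -0.36650; denominator sine = -0.76828.
Result = 0.0562·21.8·(-0.36650) / (0.1776·(-0.76828)) = +3.2912 rad/s; magnitude 3.2912 rad/s.

3.29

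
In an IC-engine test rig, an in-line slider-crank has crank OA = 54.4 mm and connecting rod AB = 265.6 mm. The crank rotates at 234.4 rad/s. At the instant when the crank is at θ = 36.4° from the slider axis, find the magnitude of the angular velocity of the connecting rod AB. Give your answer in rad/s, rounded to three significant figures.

38.9

ω = 234.4 rad/s
The rod makes angle φ with the slider axis where L sinφ = r sinθ; differentiating, L cosφ·φ̇ = r ω cosθ.
L cosφ = √(L² − r² sin²θ) = 0.26363 m.
|ω_rod| = r ω |cosθ| / √(L² − r² sin²θ) = 0.0544·234.4·0.80489/0.26363 = 38.931 rad/s.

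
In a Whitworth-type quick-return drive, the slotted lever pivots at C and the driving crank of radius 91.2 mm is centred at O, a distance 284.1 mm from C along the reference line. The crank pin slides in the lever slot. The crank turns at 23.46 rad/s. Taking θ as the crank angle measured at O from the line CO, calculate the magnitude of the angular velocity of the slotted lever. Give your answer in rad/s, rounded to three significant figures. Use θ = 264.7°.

1.65

ω = 23.46 rad/s
Crank pin A relative to C: A = (d + r cosθ, r sinθ); lever angle φ = atan2(r sinθ, d + r cosθ).
Differentiating tanφ: φ̇ = rω(d cosθ + r)/(d² + r² + 2dr cosθ).
d² + r² + 2dr cosθ = |CA|² = 0.0842436 m²;  d cosθ + r = +0.064958 m.
|ω_lever| = |0.0912·23.46·+0.064958| / 0.0842436 = 1.6497 rad/s.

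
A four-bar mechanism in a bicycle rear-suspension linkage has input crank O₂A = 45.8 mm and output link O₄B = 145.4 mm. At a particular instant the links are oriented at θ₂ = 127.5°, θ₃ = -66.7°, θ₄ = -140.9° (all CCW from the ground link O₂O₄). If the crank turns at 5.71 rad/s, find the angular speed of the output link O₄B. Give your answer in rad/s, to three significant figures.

ω₂ = 5.71 rad/s
Differentiating the loop-closure r₂e^{iθ₂}+r₃e^{iθ₃}=r₁+r₄e^{iθ₄} gives r₂ω₂e^{iθ₂}+r₃ω₃e^{iθ₃}=r₄ω₄e^{iθ₄}.
Eliminating the other unknown: ω₄ = r₂ω₂ sin(θ₂−θ₃) / [r₄ sin(θ₄−θ₃)].
Numerator sine = -0.24531; denominator sine = -0.96222.
Result = 0.0458·5.71·(-0.24531) / (0.1454·(-0.96222)) = +0.45854 rad/s; magnitude 0.45854 rad/s.

0.459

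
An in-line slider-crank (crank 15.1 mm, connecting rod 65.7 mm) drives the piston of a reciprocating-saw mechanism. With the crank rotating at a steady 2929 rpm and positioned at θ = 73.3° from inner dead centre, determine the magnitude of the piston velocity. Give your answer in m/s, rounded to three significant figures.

4.74

ω = 2π·2929/60 = 306.7 rad/s
For an in-line slider-crank, x = r cosθ + √(L² − r² sin²θ), so v = −rω sinθ·[1 + r cosθ/√(L² − r² sin²θ)].
With r = 0.0151 m, L = 0.0657 m, θ = 73.3°: √(L² − r² sin²θ) = 0.064088 m.
v = −0.0151·306.7·0.95782·[1 + 0.0151·0.28736/0.064088] = -4.7365 m/s.
|v| = 4.7365 m/s.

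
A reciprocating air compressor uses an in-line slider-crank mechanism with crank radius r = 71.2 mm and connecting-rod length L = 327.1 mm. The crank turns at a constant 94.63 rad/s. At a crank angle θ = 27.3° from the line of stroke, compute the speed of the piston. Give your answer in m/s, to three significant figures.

3.69

ω = 94.63 rad/s
For an in-line slider-crank, x = r cosθ + √(L² − r² sin²θ), so v = −rω sinθ·[1 + r cosθ/√(L² − r² sin²θ)].
With r = 0.0712 m, L = 0.3271 m, θ = 27.3°: √(L² − r² sin²θ) = 0.32547 m.
v = −0.0712·94.63·0.45865·[1 + 0.0712·0.88862/0.32547] = -3.691 m/s.
|v| = 3.691 m/s.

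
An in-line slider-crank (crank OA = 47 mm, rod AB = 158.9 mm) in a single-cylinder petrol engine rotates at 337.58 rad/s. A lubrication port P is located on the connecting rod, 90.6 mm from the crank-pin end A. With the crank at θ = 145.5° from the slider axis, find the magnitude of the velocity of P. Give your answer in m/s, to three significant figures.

9.55

ω = 337.6 rad/s.  Crank-pin speed |V_A| = rω = 15.866 m/s, perpendicular to OA.
Rod angle: sinφ = −(r/L) sinθ ⇒ φ = -9.644°; ω_rod = −rω cosθ/√(L²−r²sin²θ) = +83.469 rad/s.
V_P = V_A + ω_rod × AP, with AP = 0.0906 m along the rod.
Components: V_Px = −rω sinθ − a·ω_rod·sinφ = -7.7198 m/s;  V_Py = rω cosθ + a·ω_rod·cosφ = -5.6204 m/s.
|V_P| = √(V_Px² + V_Py²) = 9.549 m/s.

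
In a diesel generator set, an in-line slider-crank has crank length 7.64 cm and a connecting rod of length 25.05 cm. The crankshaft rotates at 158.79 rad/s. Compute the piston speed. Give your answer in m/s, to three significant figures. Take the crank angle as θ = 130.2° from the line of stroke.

7.39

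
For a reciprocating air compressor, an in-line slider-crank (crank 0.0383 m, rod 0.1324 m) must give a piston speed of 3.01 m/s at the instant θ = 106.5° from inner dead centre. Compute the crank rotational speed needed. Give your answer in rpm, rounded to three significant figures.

856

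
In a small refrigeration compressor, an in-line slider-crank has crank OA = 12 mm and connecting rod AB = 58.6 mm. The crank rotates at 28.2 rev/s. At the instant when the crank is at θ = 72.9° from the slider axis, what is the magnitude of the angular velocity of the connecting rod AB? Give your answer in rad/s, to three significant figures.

ω = 177.2 rad/s (converted from 28.2 rev/s).
The rod makes angle φ with the slider axis where L sinφ = r sinθ; differentiating, L cosφ·φ̇ = r ω cosθ.
L cosφ = √(L² − r² sin²θ) = 0.057467 m.
|ω_rod| = r ω |cosθ| / √(L² − r² sin²θ) = 0.012·177.2·0.29404/0.057467 = 10.879 rad/s.

10.9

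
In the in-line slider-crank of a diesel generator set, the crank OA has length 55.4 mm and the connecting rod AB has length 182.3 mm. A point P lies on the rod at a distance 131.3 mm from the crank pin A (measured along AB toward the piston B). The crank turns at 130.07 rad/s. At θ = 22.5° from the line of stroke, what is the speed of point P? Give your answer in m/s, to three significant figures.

3.81

ω = 130.1 rad/s.  Crank-pin speed |V_A| = rω = 7.2059 m/s, perpendicular to OA.
Rod angle: sinφ = −(r/L) sinθ ⇒ φ = -6.678°; ω_rod = −rω cosθ/√(L²−r²sin²θ) = -36.768 rad/s.
V_P = V_A + ω_rod × AP, with AP = 0.1313 m along the rod.
Components: V_Px = −rω sinθ − a·ω_rod·sinφ = -3.319 m/s;  V_Py = rω cosθ + a·ω_rod·cosφ = +1.8625 m/s.
|V_P| = √(V_Px² + V_Py²) = 3.8059 m/s.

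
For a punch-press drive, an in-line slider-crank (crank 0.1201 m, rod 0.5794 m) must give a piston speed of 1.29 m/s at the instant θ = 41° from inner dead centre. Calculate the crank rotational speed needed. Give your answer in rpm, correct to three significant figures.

For an in-line slider-crank, |v_piston| = rω|sinθ|·[1 + r cosθ/√(L² − r² sin²θ)].
With r = 0.1201 m, L = 0.5794 m, θ = 41°: the bracketed kinematic factor |dx/dθ| = 0.091235 m.
ω = v/|dx/dθ| = 1.29/0.091235 = 14.139 rad/s.
N = 60ω/(2π) = 135.02 rpm.

135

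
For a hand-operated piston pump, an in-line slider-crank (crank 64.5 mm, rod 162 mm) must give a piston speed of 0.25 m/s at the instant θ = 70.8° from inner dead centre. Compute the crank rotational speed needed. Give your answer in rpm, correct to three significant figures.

For an in-line slider-crank, |v_piston| = rω|sinθ|·[1 + r cosθ/√(L² − r² sin²θ)].
With r = 0.0645 m, L = 0.162 m, θ = 70.8°: the bracketed kinematic factor |dx/dθ| = 0.06952 m.
ω = v/|dx/dθ| = 0.25/0.06952 = 3.5961 rad/s.
N = 60ω/(2π) = 34.34 rpm.

34.3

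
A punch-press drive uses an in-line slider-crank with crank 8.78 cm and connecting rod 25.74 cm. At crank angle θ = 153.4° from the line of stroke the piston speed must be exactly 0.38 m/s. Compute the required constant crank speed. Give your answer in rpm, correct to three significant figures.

134

For an in-line slider-crank, |v_piston| = rω|sinθ|·[1 + r cosθ/√(L² − r² sin²θ)].
With r = 0.0878 m, L = 0.2574 m, θ = 153.4°: the bracketed kinematic factor |dx/dθ| = 0.02718 m.
ω = v/|dx/dθ| = 0.38/0.02718 = 13.981 rad/s.
N = 60ω/(2π) = 133.51 rpm.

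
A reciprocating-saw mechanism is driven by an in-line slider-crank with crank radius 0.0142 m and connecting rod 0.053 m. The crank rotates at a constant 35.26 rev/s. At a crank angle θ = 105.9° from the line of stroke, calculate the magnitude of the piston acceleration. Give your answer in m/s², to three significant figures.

354

ω = 2π·35.3 = 221.5 rad/s
x(θ) = r cosθ + √(L² − r² sin²θ); with ω constant, a = ω²·d²x/dθ².
d²x/dθ² = −r cosθ − r²(cos2θ)/√u − r⁴ sin²2θ/(4u^{3/2}),  u = L² − r² sin²θ = 0.00262249 m².
Substituting r = 0.0142 m, L = 0.053 m, θ = 105.9°: d²x/dθ² = +0.0072156 m.
a = ω²·d²x/dθ² = (221.5)²·(+0.0072156) = +354.16 m/s²;  |a| = 354.16 m/s².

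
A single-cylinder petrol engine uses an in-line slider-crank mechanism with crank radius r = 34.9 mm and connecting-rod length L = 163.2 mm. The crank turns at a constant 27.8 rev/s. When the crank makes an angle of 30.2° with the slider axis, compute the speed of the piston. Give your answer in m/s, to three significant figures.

3.64

ω = 2π·27.8 = 174.7 rad/s
For an in-line slider-crank, x = r cosθ + √(L² − r² sin²θ), so v = −rω sinθ·[1 + r cosθ/√(L² − r² sin²θ)].
With r = 0.0349 m, L = 0.1632 m, θ = 30.2°: √(L² − r² sin²θ) = 0.16225 m.
v = −0.0349·174.7·0.50302·[1 + 0.0349·0.86427/0.16225] = -3.6365 m/s.
|v| = 3.6365 m/s.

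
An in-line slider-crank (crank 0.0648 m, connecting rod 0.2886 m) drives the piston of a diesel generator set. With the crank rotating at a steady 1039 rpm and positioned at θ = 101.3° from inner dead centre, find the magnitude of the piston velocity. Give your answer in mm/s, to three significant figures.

ω = 2π·1039/60 = 108.8 rad/s
For an in-line slider-crank, x = r cosθ + √(L² − r² sin²θ), so v = −rω sinθ·[1 + r cosθ/√(L² − r² sin²θ)].
With r = 0.0648 m, L = 0.2886 m, θ = 101.3°: √(L² − r² sin²θ) = 0.28152 m.
v = −0.0648·108.8·0.98061·[1 + 0.0648·-0.19595/0.28152] = -6.602 m/s.
|v| = 6.602 m/s = 6602 mm/s.

6600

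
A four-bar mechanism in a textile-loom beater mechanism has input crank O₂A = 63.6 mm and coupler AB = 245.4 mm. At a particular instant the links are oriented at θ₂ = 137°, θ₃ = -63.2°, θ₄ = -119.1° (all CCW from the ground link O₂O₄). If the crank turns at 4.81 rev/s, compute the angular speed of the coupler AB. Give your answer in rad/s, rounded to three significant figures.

9.18

ω₂ = 30.22 rad/s (from 4.81 rev/s).
Differentiating the loop-closure r₂e^{iθ₂}+r₃e^{iθ₃}=r₁+r₄e^{iθ₄} gives r₂ω₂e^{iθ₂}+r₃ω₃e^{iθ₃}=r₄ω₄e^{iθ₄}.
Eliminating the other unknown: ω₃ = r₂ω₂ sin(θ₄−θ₂) / [r₃ sin(θ₃−θ₄)].
Numerator sine = +0.97072; denominator sine = +0.82806.
Result = 0.0636·30.22·(+0.97072) / (0.2454·(+0.82806)) = +9.182 rad/s; magnitude 9.182 rad/s.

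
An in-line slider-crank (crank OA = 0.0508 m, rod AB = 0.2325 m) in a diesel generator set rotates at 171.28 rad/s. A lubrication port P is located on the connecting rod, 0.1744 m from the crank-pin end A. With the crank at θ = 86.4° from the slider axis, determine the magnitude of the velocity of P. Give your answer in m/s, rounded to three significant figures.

8.78

ω = 171.3 rad/s.  Crank-pin speed |V_A| = rω = 8.701 m/s, perpendicular to OA.
Rod angle: sinφ = −(r/L) sinθ ⇒ φ = -12.595°; ω_rod = −rω cosθ/√(L²−r²sin²θ) = -2.4078 rad/s.
V_P = V_A + ω_rod × AP, with AP = 0.1744 m along the rod.
Components: V_Px = −rω sinθ − a·ω_rod·sinφ = -8.7754 m/s;  V_Py = rω cosθ + a·ω_rod·cosφ = +0.13653 m/s.
|V_P| = √(V_Px² + V_Py²) = 8.7765 m/s.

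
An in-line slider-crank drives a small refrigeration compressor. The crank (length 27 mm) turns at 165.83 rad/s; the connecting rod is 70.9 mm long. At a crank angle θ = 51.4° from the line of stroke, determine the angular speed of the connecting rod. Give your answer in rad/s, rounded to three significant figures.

ω = 165.8 rad/s
The rod makes angle φ with the slider axis where L sinφ = r sinθ; differentiating, L cosφ·φ̇ = r ω cosθ.
L cosφ = √(L² − r² sin²θ) = 0.067687 m.
|ω_rod| = r ω |cosθ| / √(L² − r² sin²θ) = 0.027·165.8·0.62388/0.067687 = 41.269 rad/s.

41.3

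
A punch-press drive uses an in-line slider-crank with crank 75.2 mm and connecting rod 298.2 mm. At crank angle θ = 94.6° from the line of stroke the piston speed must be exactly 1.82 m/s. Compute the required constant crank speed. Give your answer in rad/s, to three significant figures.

24.8

For an in-line slider-crank, |v_piston| = rω|sinθ|·[1 + r cosθ/√(L² − r² sin²θ)].
With r = 0.0752 m, L = 0.2982 m, θ = 94.6°: the bracketed kinematic factor |dx/dθ| = 0.073391 m.
ω = v/|dx/dθ| = 1.82/0.073391 = 24.799 rad/s.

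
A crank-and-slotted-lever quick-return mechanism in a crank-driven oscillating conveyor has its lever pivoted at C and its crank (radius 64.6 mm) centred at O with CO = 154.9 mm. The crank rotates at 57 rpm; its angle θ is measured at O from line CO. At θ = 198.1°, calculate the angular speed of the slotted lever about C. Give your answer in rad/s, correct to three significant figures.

ω = 5.969 rad/s (from 57 rpm).
Crank pin A relative to C: A = (d + r cosθ, r sinθ); lever angle φ = atan2(r sinθ, d + r cosθ).
Differentiating tanφ: φ̇ = rω(d cosθ + r)/(d² + r² + 2dr cosθ).
d² + r² + 2dr cosθ = |CA|² = 0.00914442 m²;  d cosθ + r = -0.082635 m.
|ω_lever| = |0.0646·5.969·-0.082635| / 0.00914442 = 3.4845 rad/s.

3.48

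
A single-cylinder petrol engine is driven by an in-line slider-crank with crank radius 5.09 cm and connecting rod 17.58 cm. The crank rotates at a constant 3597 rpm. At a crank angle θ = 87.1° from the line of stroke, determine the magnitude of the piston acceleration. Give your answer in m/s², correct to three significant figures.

ω = 2π·3597/60 = 376.7 rad/s
x(θ) = r cosθ + √(L² − r² sin²θ); with ω constant, a = ω²·d²x/dθ².
d²x/dθ² = −r cosθ − r²(cos2θ)/√u − r⁴ sin²2θ/(4u^{3/2}),  u = L² − r² sin²θ = 0.0283215 m².
Substituting r = 0.0509 m, L = 0.1758 m, θ = 87.1°: d²x/dθ² = +0.012737 m.
a = ω²·d²x/dθ² = (376.7)²·(+0.012737) = +1807.2 m/s²;  |a| = 1807.2 m/s².

1810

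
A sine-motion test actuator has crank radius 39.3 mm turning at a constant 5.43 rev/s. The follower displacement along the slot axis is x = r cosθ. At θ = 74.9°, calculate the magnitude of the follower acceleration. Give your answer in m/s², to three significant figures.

ω = 34.12 rad/s (from 5.43 rev/s).
x = r cosθ ⇒ ẍ = −rω² cosθ (ω constant).
|a| = rω²|cosθ| = 0.0393·(34.12)²·|cos 74.9°| = 11.917 m/s².

11.9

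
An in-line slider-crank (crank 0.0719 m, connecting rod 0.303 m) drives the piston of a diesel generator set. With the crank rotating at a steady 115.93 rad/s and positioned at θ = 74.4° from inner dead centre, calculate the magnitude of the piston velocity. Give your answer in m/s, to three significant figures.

8.55

ω = 115.9 rad/s
For an in-line slider-crank, x = r cosθ + √(L² − r² sin²θ), so v = −rω sinθ·[1 + r cosθ/√(L² − r² sin²θ)].
With r = 0.0719 m, L = 0.303 m, θ = 74.4°: √(L² − r² sin²θ) = 0.29498 m.
v = −0.0719·115.9·0.96316·[1 + 0.0719·0.26892/0.29498] = -8.5546 m/s.
|v| = 8.5546 m/s.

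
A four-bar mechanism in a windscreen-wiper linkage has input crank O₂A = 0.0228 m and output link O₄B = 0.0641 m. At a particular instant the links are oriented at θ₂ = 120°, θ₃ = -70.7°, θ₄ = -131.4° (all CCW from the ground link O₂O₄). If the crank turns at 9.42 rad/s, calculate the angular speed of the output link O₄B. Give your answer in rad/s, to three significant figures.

0.713

ω₂ = 9.42 rad/s
Differentiating the loop-closure r₂e^{iθ₂}+r₃e^{iθ₃}=r₁+r₄e^{iθ₄} gives r₂ω₂e^{iθ₂}+r₃ω₃e^{iθ₃}=r₄ω₄e^{iθ₄}.
Eliminating the other unknown: ω₄ = r₂ω₂ sin(θ₂−θ₃) / [r₄ sin(θ₄−θ₃)].
Numerator sine = -0.18567; denominator sine = -0.87207.
Result = 0.0228·9.42·(-0.18567) / (0.0641·(-0.87207)) = +0.71336 rad/s; magnitude 0.71336 rad/s.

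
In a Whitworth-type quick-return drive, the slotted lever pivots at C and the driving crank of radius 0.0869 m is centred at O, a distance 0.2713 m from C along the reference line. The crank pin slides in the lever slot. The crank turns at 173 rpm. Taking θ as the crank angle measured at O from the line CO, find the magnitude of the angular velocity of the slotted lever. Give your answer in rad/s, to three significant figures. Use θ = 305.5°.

ω = 18.12 rad/s (from 173 rpm).
Crank pin A relative to C: A = (d + r cosθ, r sinθ); lever angle φ = atan2(r sinθ, d + r cosθ).
Differentiating tanφ: φ̇ = rω(d cosθ + r)/(d² + r² + 2dr cosθ).
d² + r² + 2dr cosθ = |CA|² = 0.108537 m²;  d cosθ + r = +0.24444 m.
|ω_lever| = |0.0869·18.12·+0.24444| / 0.108537 = 3.5457 rad/s.

3.55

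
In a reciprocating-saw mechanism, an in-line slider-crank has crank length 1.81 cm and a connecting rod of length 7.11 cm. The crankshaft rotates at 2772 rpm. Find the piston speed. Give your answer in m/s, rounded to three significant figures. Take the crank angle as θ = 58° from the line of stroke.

ω = 2π·2772/60 = 290.3 rad/s
For an in-line slider-crank, x = r cosθ + √(L² − r² sin²θ), so v = −rω sinθ·[1 + r cosθ/√(L² − r² sin²θ)].
With r = 0.0181 m, L = 0.0711 m, θ = 58°: √(L² − r² sin²θ) = 0.069423 m.
v = −0.0181·290.3·0.84805·[1 + 0.0181·0.52992/0.069423] = -5.0714 m/s.
|v| = 5.0714 m/s.

5.07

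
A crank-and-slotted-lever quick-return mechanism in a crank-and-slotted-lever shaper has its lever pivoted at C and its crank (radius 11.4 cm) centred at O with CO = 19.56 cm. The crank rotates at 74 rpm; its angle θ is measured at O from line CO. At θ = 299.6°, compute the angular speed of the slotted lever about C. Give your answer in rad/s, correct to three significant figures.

2.54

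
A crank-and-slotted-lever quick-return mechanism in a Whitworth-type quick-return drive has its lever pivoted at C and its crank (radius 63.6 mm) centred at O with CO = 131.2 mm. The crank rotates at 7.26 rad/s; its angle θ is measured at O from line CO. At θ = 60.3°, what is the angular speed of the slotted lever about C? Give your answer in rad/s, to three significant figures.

ω = 7.26 rad/s
Crank pin A relative to C: A = (d + r cosθ, r sinθ); lever angle φ = atan2(r sinθ, d + r cosθ).
Differentiating tanφ: φ̇ = rω(d cosθ + r)/(d² + r² + 2dr cosθ).
d² + r² + 2dr cosθ = |CA|² = 0.0295269 m²;  d cosθ + r = +0.1286 m.
|ω_lever| = |0.0636·7.26·+0.1286| / 0.0295269 = 2.0111 rad/s.

2.01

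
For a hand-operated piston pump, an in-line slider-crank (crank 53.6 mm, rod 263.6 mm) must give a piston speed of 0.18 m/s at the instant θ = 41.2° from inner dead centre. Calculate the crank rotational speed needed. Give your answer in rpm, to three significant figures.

For an in-line slider-crank, |v_piston| = rω|sinθ|·[1 + r cosθ/√(L² − r² sin²θ)].
With r = 0.0536 m, L = 0.2636 m, θ = 41.2°: the bracketed kinematic factor |dx/dθ| = 0.040756 m.
ω = v/|dx/dθ| = 0.18/0.040756 = 4.4165 rad/s.
N = 60ω/(2π) = 42.174 rpm.

42.2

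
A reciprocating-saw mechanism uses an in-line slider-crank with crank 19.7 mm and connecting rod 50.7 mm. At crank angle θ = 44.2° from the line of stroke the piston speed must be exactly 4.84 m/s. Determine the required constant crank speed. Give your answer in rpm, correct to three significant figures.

For an in-line slider-crank, |v_piston| = rω|sinθ|·[1 + r cosθ/√(L² − r² sin²θ)].
With r = 0.0197 m, L = 0.0507 m, θ = 44.2°: the bracketed kinematic factor |dx/dθ| = 0.017709 m.
ω = v/|dx/dθ| = 4.84/0.017709 = 273.31 rad/s.
N = 60ω/(2π) = 2610 rpm.

2610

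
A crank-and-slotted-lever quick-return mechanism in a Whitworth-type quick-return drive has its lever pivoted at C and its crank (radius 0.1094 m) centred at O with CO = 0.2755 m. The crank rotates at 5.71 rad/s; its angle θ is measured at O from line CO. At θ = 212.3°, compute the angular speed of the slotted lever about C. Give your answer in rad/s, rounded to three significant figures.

ω = 5.71 rad/s
Crank pin A relative to C: A = (d + r cosθ, r sinθ); lever angle φ = atan2(r sinθ, d + r cosθ).
Differentiating tanφ: φ̇ = rω(d cosθ + r)/(d² + r² + 2dr cosθ).
d² + r² + 2dr cosθ = |CA|² = 0.0369167 m²;  d cosθ + r = -0.12347 m.
|ω_lever| = |0.1094·5.71·-0.12347| / 0.0369167 = 2.0892 rad/s.

2.09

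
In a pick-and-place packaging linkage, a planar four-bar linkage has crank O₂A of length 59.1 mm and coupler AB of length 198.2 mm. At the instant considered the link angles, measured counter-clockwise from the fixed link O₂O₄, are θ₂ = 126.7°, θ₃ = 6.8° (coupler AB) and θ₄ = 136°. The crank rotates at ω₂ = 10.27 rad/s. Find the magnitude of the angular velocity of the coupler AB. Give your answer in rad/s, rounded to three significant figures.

0.639

ω₂ = 10.27 rad/s
Differentiating the loop-closure r₂e^{iθ₂}+r₃e^{iθ₃}=r₁+r₄e^{iθ₄} gives r₂ω₂e^{iθ₂}+r₃ω₃e^{iθ₃}=r₄ω₄e^{iθ₄}.
Eliminating the other unknown: ω₃ = r₂ω₂ sin(θ₄−θ₂) / [r₃ sin(θ₃−θ₄)].
Numerator sine = +0.16160; denominator sine = -0.77494.
Result = 0.0591·10.27·(+0.16160) / (0.1982·(-0.77494)) = -0.63861 rad/s; magnitude 0.63861 rad/s.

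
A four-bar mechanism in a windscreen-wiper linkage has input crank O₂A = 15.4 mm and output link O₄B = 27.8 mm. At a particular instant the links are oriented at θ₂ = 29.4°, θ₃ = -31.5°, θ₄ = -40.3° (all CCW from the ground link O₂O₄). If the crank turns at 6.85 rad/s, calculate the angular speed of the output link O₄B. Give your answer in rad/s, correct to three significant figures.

21.7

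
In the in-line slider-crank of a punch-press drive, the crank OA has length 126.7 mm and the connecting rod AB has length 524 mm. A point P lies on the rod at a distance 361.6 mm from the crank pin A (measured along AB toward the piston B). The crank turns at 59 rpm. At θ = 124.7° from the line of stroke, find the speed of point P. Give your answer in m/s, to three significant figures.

0.597

ω = 6.178 rad/s.  Crank-pin speed |V_A| = rω = 0.78281 m/s, perpendicular to OA.
Rod angle: sinφ = −(r/L) sinθ ⇒ φ = -11.466°; ω_rod = −rω cosθ/√(L²−r²sin²θ) = +0.86777 rad/s.
V_P = V_A + ω_rod × AP, with AP = 0.3616 m along the rod.
Components: V_Px = −rω sinθ − a·ω_rod·sinφ = -0.58121 m/s;  V_Py = rω cosθ + a·ω_rod·cosφ = -0.13811 m/s.
|V_P| = √(V_Px² + V_Py²) = 0.59739 m/s.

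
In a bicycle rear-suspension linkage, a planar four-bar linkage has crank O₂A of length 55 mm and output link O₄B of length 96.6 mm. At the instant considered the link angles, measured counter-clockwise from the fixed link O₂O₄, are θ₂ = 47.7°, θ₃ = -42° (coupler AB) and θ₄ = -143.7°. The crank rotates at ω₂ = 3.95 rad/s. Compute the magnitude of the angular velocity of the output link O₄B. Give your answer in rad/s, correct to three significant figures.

2.30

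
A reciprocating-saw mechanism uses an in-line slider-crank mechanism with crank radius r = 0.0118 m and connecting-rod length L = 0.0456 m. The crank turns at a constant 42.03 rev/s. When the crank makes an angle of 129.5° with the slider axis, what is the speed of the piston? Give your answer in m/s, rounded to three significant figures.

ω = 2π·42 = 264.1 rad/s
For an in-line slider-crank, x = r cosθ + √(L² − r² sin²θ), so v = −rω sinθ·[1 + r cosθ/√(L² − r² sin²θ)].
With r = 0.0118 m, L = 0.0456 m, θ = 129.5°: √(L² − r² sin²θ) = 0.044682 m.
v = −0.0118·264.1·0.77162·[1 + 0.0118·-0.63608/0.044682] = -2.0006 m/s.
|v| = 2.0006 m/s.

2.00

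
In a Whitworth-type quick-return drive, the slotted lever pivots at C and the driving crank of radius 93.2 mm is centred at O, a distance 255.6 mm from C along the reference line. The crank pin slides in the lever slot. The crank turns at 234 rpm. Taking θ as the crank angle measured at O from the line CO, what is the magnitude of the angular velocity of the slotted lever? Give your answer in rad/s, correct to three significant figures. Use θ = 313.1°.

ω = 24.5 rad/s (from 234 rpm).
Crank pin A relative to C: A = (d + r cosθ, r sinθ); lever angle φ = atan2(r sinθ, d + r cosθ).
Differentiating tanφ: φ̇ = rω(d cosθ + r)/(d² + r² + 2dr cosθ).
d² + r² + 2dr cosθ = |CA|² = 0.106571 m²;  d cosθ + r = +0.26784 m.
|ω_lever| = |0.0932·24.5·+0.26784| / 0.106571 = 5.7399 rad/s.

5.74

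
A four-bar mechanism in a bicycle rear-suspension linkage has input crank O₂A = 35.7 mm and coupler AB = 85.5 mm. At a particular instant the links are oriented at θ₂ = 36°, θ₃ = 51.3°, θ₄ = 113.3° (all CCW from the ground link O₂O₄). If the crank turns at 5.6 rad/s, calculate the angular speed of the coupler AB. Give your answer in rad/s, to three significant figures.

2.58

ω₂ = 5.6 rad/s
Differentiating the loop-closure r₂e^{iθ₂}+r₃e^{iθ₃}=r₁+r₄e^{iθ₄} gives r₂ω₂e^{iθ₂}+r₃ω₃e^{iθ₃}=r₄ω₄e^{iθ₄}.
Eliminating the other unknown: ω₃ = r₂ω₂ sin(θ₄−θ₂) / [r₃ sin(θ₃−θ₄)].
Numerator sine = +0.97553; denominator sine = -0.88295.
Result = 0.0357·5.6·(+0.97553) / (0.0855·(-0.88295)) = -2.5834 rad/s; magnitude 2.5834 rad/s.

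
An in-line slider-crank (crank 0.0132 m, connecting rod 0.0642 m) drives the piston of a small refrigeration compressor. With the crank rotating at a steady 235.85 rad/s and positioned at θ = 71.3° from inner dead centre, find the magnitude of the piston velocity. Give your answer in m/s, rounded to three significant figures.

ω = 235.8 rad/s
For an in-line slider-crank, x = r cosθ + √(L² − r² sin²θ), so v = −rω sinθ·[1 + r cosθ/√(L² − r² sin²θ)].
With r = 0.0132 m, L = 0.0642 m, θ = 71.3°: √(L² − r² sin²θ) = 0.062971 m.
v = −0.0132·235.8·0.94721·[1 + 0.0132·0.32061/0.062971] = -3.1471 m/s.
|v| = 3.1471 m/s.

3.15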